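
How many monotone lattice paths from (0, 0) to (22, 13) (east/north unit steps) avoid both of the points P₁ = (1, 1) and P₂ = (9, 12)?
Number of paths = 764704436

Inclusion–exclusion. Total paths: C(35, 22) = 1476337800. Through P₁: C(2, 1)·C(33, 21) = 709634640. Through P₂: C(21, 9)·C(14, 13) = 4115020. Since P₁ is strictly southwest of P₂, a monotone path through both must visit P₁ then P₂; paths through both = C(2, 1)·C(19, 8)·C(14, 13) = 2116296. Avoid both = 1476337800 − 709634640 − 4115020 + 2116296 = 764704436.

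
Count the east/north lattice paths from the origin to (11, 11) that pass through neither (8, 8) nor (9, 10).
Number of paths = 286728

Inclusion–exclusion. Total paths: C(22, 11) = 705432. Through P₁: C(16, 8)·C(6, 3) = 257400. Through P₂: C(19, 9)·C(3, 2) = 277134. Since P₁ is strictly southwest of P₂, a monotone path through both must visit P₁ then P₂; paths through both = C(16, 8)·C(3, 1)·C(3, 2) = 115830. Avoid both = 705432 − 257400 − 277134 + 115830 = 286728.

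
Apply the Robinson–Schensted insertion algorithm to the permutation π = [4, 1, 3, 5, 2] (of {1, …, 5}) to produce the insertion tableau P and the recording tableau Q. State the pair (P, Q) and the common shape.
P = [1, 2, 5] / [3] / [4];  Q = [1, 3, 4] / [2] / [5];  common shape = (3, 1, 1)

Row-insert the values π_1, π_2, … into P one at a time, bumping the leftmost entry strictly greater than the inserted value down to the next row. The recording tableau Q records, in position (i, j), the step at which that cell was added to P.
  Insert 4 (step 1): P = [4];  Q = [1]
  Insert 1 (step 2): P = [1] / [4];  Q = [1] / [2]
  Insert 3 (step 3): P = [1, 3] / [4];  Q = [1, 3] / [2]
  Insert 5 (step 4): P = [1, 3, 5] / [4];  Q = [1, 3, 4] / [2]
  Insert 2 (step 5): P = [1, 2, 5] / [3] / [4];  Q = [1, 3, 4] / [2] / [5]
Final shape: (3, 1, 1).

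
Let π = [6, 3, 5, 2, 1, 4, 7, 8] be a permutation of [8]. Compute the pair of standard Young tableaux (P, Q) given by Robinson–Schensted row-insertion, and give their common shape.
P = [1, 4, 7, 8] / [2, 5] / [3] / [6];  Q = [1, 3, 7, 8] / [2, 6] / [4] / [5];  common shape = (4, 2, 1, 1)

Row-insert the values π_1, π_2, … into P one at a time, bumping the leftmost entry strictly greater than the inserted value down to the next row. The recording tableau Q records, in position (i, j), the step at which that cell was added to P.
  Insert 6 (step 1): P = [6];  Q = [1]
  Insert 3 (step 2): P = [3] / [6];  Q = [1] / [2]
  Insert 5 (step 3): P = [3, 5] / [6];  Q = [1, 3] / [2]
  Insert 2 (step 4): P = [2, 5] / [3] / [6];  Q = [1, 3] / [2] / [4]
  Insert 1 (step 5): P = [1, 5] / [2] / [3] / [6];  Q = [1, 3] / [2] / [4] / [5]
  Insert 4 (step 6): P = [1, 4] / [2, 5] / [3] / [6];  Q = [1, 3] / [2, 6] / [4] / [5]
  Insert 7 (step 7): P = [1, 4, 7] / [2, 5] / [3] / [6];  Q = [1, 3, 7] / [2, 6] / [4] / [5]
  Insert 8 (step 8): P = [1, 4, 7, 8] / [2, 5] / [3] / [6];  Q = [1, 3, 7, 8] / [2, 6] / [4] / [5]
Final shape: (4, 2, 1, 1).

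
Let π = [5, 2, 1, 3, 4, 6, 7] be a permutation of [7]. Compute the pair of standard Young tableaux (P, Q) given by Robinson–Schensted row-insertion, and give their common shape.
P = [1, 3, 4, 6, 7] / [2] / [5];  Q = [1, 4, 5, 6, 7] / [2] / [3];  common shape = (5, 1, 1)

Row-insert the values π_1, π_2, … into P one at a time, bumping the leftmost entry strictly greater than the inserted value down to the next row. The recording tableau Q records, in position (i, j), the step at which that cell was added to P.
  Insert 5 (step 1): P = [5];  Q = [1]
  Insert 2 (step 2): P = [2] / [5];  Q = [1] / [2]
  Insert 1 (step 3): P = [1] / [2] / [5];  Q = [1] / [2] / [3]
  Insert 3 (step 4): P = [1, 3] / [2] / [5];  Q = [1, 4] / [2] / [3]
  Insert 4 (step 5): P = [1, 3, 4] / [2] / [5];  Q = [1, 4, 5] / [2] / [3]
  Insert 6 (step 6): P = [1, 3, 4, 6] / [2] / [5];  Q = [1, 4, 5, 6] / [2] / [3]
  Insert 7 (step 7): P = [1, 3, 4, 6, 7] / [2] / [5];  Q = [1, 4, 5, 6, 7] / [2] / [3]
Final shape: (5, 1, 1).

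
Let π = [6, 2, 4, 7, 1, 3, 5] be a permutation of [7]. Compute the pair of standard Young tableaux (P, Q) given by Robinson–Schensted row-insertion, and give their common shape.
P = [1, 3, 5] / [2, 4, 7] / [6];  Q = [1, 3, 4] / [2, 6, 7] / [5];  common shape = (3, 3, 1)

Row-insert the values π_1, π_2, … into P one at a time, bumping the leftmost entry strictly greater than the inserted value down to the next row. The recording tableau Q records, in position (i, j), the step at which that cell was added to P.
  Insert 6 (step 1): P = [6];  Q = [1]
  Insert 2 (step 2): P = [2] / [6];  Q = [1] / [2]
  Insert 4 (step 3): P = [2, 4] / [6];  Q = [1, 3] / [2]
  Insert 7 (step 4): P = [2, 4, 7] / [6];  Q = [1, 3, 4] / [2]
  Insert 1 (step 5): P = [1, 4, 7] / [2] / [6];  Q = [1, 3, 4] / [2] / [5]
  Insert 3 (step 6): P = [1, 3, 7] / [2, 4] / [6];  Q = [1, 3, 4] / [2, 6] / [5]
  Insert 5 (step 7): P = [1, 3, 5] / [2, 4, 7] / [6];  Q = [1, 3, 4] / [2, 6, 7] / [5]
Final shape: (3, 3, 1).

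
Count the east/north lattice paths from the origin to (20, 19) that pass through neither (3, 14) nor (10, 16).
Number of paths = 67393202360

Inclusion–exclusion. Total paths: C(39, 20) = 68923264410. Through P₁: C(17, 3)·C(22, 17) = 17907120. Through P₂: C(26, 10)·C(13, 10) = 1519156210. Since P₁ is strictly southwest of P₂, a monotone path through both must visit P₁ then P₂; paths through both = C(17, 3)·C(9, 7)·C(13, 10) = 7001280. Avoid both = 68923264410 − 17907120 − 1519156210 + 7001280 = 67393202360.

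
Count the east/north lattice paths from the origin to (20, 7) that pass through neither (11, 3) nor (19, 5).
Number of paths = 549398

Inclusion–exclusion. Total paths: C(27, 20) = 888030. Through P₁: C(14, 11)·C(13, 9) = 260260. Through P₂: C(24, 19)·C(3, 1) = 127512. Since P₁ is strictly southwest of P₂, a monotone path through both must visit P₁ then P₂; paths through both = C(14, 11)·C(10, 8)·C(3, 1) = 49140. Avoid both = 888030 − 260260 − 127512 + 49140 = 549398.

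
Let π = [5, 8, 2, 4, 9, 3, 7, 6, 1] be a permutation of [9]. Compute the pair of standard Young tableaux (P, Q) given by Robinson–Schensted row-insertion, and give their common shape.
P = [1, 3, 6] / [2, 7, 9] / [4, 8] / [5];  Q = [1, 2, 5] / [3, 4, 7] / [6, 8] / [9];  common shape = (3, 3, 2, 1)

Row-insert the values π_1, π_2, … into P one at a time, bumping the leftmost entry strictly greater than the inserted value down to the next row. The recording tableau Q records, in position (i, j), the step at which that cell was added to P.
  Insert 5 (step 1): P = [5];  Q = [1]
  Insert 8 (step 2): P = [5, 8];  Q = [1, 2]
  Insert 2 (step 3): P = [2, 8] / [5];  Q = [1, 2] / [3]
  Insert 4 (step 4): P = [2, 4] / [5, 8];  Q = [1, 2] / [3, 4]
  Insert 9 (step 5): P = [2, 4, 9] / [5, 8];  Q = [1, 2, 5] / [3, 4]
  Insert 3 (step 6): P = [2, 3, 9] / [4, 8] / [5];  Q = [1, 2, 5] / [3, 4] / [6]
  Insert 7 (step 7): P = [2, 3, 7] / [4, 8, 9] / [5];  Q = [1, 2, 5] / [3, 4, 7] / [6]
  Insert 6 (step 8): P = [2, 3, 6] / [4, 7, 9] / [5, 8];  Q = [1, 2, 5] / [3, 4, 7] / [6, 8]
  Insert 1 (step 9): P = [1, 3, 6] / [2, 7, 9] / [4, 8] / [5];  Q = [1, 2, 5] / [3, 4, 7] / [6, 8] / [9]
Final shape: (3, 3, 2, 1).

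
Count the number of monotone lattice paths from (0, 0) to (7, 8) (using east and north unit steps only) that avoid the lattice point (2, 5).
Number of paths = 5259

Total paths from (0, 0) to (7, 8): C(15, 7) = 6435. Paths through (2, 5): (paths (0, 0) → (2, 5)) × (paths (2, 5) → (7, 8)) = C(7, 2) · C(8, 5) = 21 · 56 = 1176. Avoidance count = 6435 − 1176 = 5259.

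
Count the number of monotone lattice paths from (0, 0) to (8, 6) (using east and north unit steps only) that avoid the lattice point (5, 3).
Number of paths = 1883

Total paths from (0, 0) to (8, 6): C(14, 8) = 3003. Paths through (5, 3): (paths (0, 0) → (5, 3)) × (paths (5, 3) → (8, 6)) = C(8, 5) · C(6, 3) = 56 · 20 = 1120. Avoidance count = 3003 − 1120 = 1883.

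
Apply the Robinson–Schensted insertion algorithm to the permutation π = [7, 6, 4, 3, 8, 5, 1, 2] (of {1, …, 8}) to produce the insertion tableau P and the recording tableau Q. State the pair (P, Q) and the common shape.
P = [1, 2] / [3, 5] / [4, 8] / [6] / [7];  Q = [1, 5] / [2, 6] / [3, 8] / [4] / [7];  common shape = (2, 2, 2, 1, 1)

Row-insert the values π_1, π_2, … into P one at a time, bumping the leftmost entry strictly greater than the inserted value down to the next row. The recording tableau Q records, in position (i, j), the step at which that cell was added to P.
  Insert 7 (step 1): P = [7];  Q = [1]
  Insert 6 (step 2): P = [6] / [7];  Q = [1] / [2]
  Insert 4 (step 3): P = [4] / [6] / [7];  Q = [1] / [2] / [3]
  Insert 3 (step 4): P = [3] / [4] / [6] / [7];  Q = [1] / [2] / [3] / [4]
  Insert 8 (step 5): P = [3, 8] / [4] / [6] / [7];  Q = [1, 5] / [2] / [3] / [4]
  Insert 5 (step 6): P = [3, 5] / [4, 8] / [6] / [7];  Q = [1, 5] / [2, 6] / [3] / [4]
  Insert 1 (step 7): P = [1, 5] / [3, 8] / [4] / [6] / [7];  Q = [1, 5] / [2, 6] / [3] / [4] / [7]
  Insert 2 (step 8): P = [1, 2] / [3, 5] / [4, 8] / [6] / [7];  Q = [1, 5] / [2, 6] / [3, 8] / [4] / [7]
Final shape: (2, 2, 2, 1, 1).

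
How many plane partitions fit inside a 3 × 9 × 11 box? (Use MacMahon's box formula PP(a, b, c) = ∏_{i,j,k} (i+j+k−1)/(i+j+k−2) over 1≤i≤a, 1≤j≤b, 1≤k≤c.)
PP(3, 9, 11) = 44648855844320

Evaluate the triple product over i = 1..3, j = 1..9, k = 1..11. The factors are (2/1) · (3/2) · (4/3) · (5/4) · (6/5) · (7/6) · (8/7) · (9/8) · … (297 factors total). The numerators and denominators telescope so the product is an integer; carrying out the multiplication exactly gives PP(3, 9, 11) = 44648855844320.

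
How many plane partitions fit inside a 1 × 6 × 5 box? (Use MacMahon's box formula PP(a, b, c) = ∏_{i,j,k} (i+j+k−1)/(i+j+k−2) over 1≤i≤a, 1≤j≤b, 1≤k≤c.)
PP(1, 6, 5) = 462

Evaluate the triple product over i = 1..1, j = 1..6, k = 1..5. The factors are (2/1) · (3/2) · (4/3) · (5/4) · (6/5) · (3/2) · (4/3) · (5/4) · … (30 factors total). The numerators and denominators telescope so the product is an integer; carrying out the multiplication exactly gives PP(1, 6, 5) = 462.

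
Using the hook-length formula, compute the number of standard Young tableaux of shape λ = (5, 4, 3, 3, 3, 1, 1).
# SYT of shape (5, 4, 3, 3, 3, 1, 1) = 80620800

Hook-length formula: f^λ = n! / Π hook(c), product over all cells c of the Young diagram. For λ = (5, 4, 3, 3, 3, 1, 1), n = 20 boxes. Hook lengths by row (left-to-right, top-to-bottom): [11, 8, 7, 3, 1]; [9, 6, 5, 1]; [7, 4, 3]; [6, 3, 2]; [5, 2, 1]; [2]; [1]. Product of hooks = 30177100800. So f^λ = 20! / 30177100800 = 2432902008176640000 / 30177100800 = 80620800.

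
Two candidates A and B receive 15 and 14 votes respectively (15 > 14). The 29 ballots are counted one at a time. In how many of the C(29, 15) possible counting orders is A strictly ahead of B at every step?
Strict-lead orderings = 2674440

Total orderings of the 29 votes with 15 for A: C(29, 15) = 77558760. By the Bertrand ballot formula (Cycle Lemma / reflection principle), the number of orderings in which A is strictly ahead of B throughout is (p − q)/(p + q) · C(p + q, p) = (15 − 14)/(15 + 14) · 77558760 = 2674440.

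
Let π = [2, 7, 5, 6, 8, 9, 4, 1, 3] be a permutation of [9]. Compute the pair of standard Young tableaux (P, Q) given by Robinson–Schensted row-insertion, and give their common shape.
P = [1, 3, 6, 8, 9] / [2, 4] / [5] / [7];  Q = [1, 2, 4, 5, 6] / [3, 9] / [7] / [8];  common shape = (5, 2, 1, 1)

Row-insert the values π_1, π_2, … into P one at a time, bumping the leftmost entry strictly greater than the inserted value down to the next row. The recording tableau Q records, in position (i, j), the step at which that cell was added to P.
  Insert 2 (step 1): P = [2];  Q = [1]
  Insert 7 (step 2): P = [2, 7];  Q = [1, 2]
  Insert 5 (step 3): P = [2, 5] / [7];  Q = [1, 2] / [3]
  Insert 6 (step 4): P = [2, 5, 6] / [7];  Q = [1, 2, 4] / [3]
  Insert 8 (step 5): P = [2, 5, 6, 8] / [7];  Q = [1, 2, 4, 5] / [3]
  Insert 9 (step 6): P = [2, 5, 6, 8, 9] / [7];  Q = [1, 2, 4, 5, 6] / [3]
  Insert 4 (step 7): P = [2, 4, 6, 8, 9] / [5] / [7];  Q = [1, 2, 4, 5, 6] / [3] / [7]
  Insert 1 (step 8): P = [1, 4, 6, 8, 9] / [2] / [5] / [7];  Q = [1, 2, 4, 5, 6] / [3] / [7] / [8]
  Insert 3 (step 9): P = [1, 3, 6, 8, 9] / [2, 4] / [5] / [7];  Q = [1, 2, 4, 5, 6] / [3, 9] / [7] / [8]
Final shape: (5, 2, 1, 1).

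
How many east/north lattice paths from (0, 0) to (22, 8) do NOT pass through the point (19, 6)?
Number of paths = 4081925

Total paths from (0, 0) to (22, 8): C(30, 22) = 5852925. Paths through (19, 6): (paths (0, 0) → (19, 6)) × (paths (19, 6) → (22, 8)) = C(25, 19) · C(5, 3) = 177100 · 10 = 1771000. Avoidance count = 5852925 − 1771000 = 4081925.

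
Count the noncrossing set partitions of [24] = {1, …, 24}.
C_24 = 1289904147324

These noncrossing partitions are counted by the Catalan number C_n = (1/(n + 1)) · C(2n, n). For n = 24: C_24 = (1/25) · C(48, 24) = 32247603683100/25 = 1289904147324.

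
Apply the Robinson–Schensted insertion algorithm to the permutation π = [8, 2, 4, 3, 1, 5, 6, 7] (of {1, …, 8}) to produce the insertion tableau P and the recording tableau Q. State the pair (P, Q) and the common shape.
P = [1, 3, 5, 6, 7] / [2] / [4] / [8];  Q = [1, 3, 6, 7, 8] / [2] / [4] / [5];  common shape = (5, 1, 1, 1)

Row-insert the values π_1, π_2, … into P one at a time, bumping the leftmost entry strictly greater than the inserted value down to the next row. The recording tableau Q records, in position (i, j), the step at which that cell was added to P.
  Insert 8 (step 1): P = [8];  Q = [1]
  Insert 2 (step 2): P = [2] / [8];  Q = [1] / [2]
  Insert 4 (step 3): P = [2, 4] / [8];  Q = [1, 3] / [2]
  Insert 3 (step 4): P = [2, 3] / [4] / [8];  Q = [1, 3] / [2] / [4]
  Insert 1 (step 5): P = [1, 3] / [2] / [4] / [8];  Q = [1, 3] / [2] / [4] / [5]
  Insert 5 (step 6): P = [1, 3, 5] / [2] / [4] / [8];  Q = [1, 3, 6] / [2] / [4] / [5]
  Insert 6 (step 7): P = [1, 3, 5, 6] / [2] / [4] / [8];  Q = [1, 3, 6, 7] / [2] / [4] / [5]
  Insert 7 (step 8): P = [1, 3, 5, 6, 7] / [2] / [4] / [8];  Q = [1, 3, 6, 7, 8] / [2] / [4] / [5]
Final shape: (5, 1, 1, 1).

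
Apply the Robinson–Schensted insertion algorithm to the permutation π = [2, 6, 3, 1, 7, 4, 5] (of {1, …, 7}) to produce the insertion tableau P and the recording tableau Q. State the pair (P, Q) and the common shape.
P = [1, 3, 4, 5] / [2, 7] / [6];  Q = [1, 2, 5, 7] / [3, 6] / [4];  common shape = (4, 2, 1)

Row-insert the values π_1, π_2, … into P one at a time, bumping the leftmost entry strictly greater than the inserted value down to the next row. The recording tableau Q records, in position (i, j), the step at which that cell was added to P.
  Insert 2 (step 1): P = [2];  Q = [1]
  Insert 6 (step 2): P = [2, 6];  Q = [1, 2]
  Insert 3 (step 3): P = [2, 3] / [6];  Q = [1, 2] / [3]
  Insert 1 (step 4): P = [1, 3] / [2] / [6];  Q = [1, 2] / [3] / [4]
  Insert 7 (step 5): P = [1, 3, 7] / [2] / [6];  Q = [1, 2, 5] / [3] / [4]
  Insert 4 (step 6): P = [1, 3, 4] / [2, 7] / [6];  Q = [1, 2, 5] / [3, 6] / [4]
  Insert 5 (step 7): P = [1, 3, 4, 5] / [2, 7] / [6];  Q = [1, 2, 5, 7] / [3, 6] / [4]
Final shape: (4, 2, 1).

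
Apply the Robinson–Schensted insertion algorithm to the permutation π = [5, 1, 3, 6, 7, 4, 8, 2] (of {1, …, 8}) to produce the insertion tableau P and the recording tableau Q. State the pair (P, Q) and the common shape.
P = [1, 2, 4, 7, 8] / [3, 6] / [5];  Q = [1, 3, 4, 5, 7] / [2, 6] / [8];  common shape = (5, 2, 1)

Row-insert the values π_1, π_2, … into P one at a time, bumping the leftmost entry strictly greater than the inserted value down to the next row. The recording tableau Q records, in position (i, j), the step at which that cell was added to P.
  Insert 5 (step 1): P = [5];  Q = [1]
  Insert 1 (step 2): P = [1] / [5];  Q = [1] / [2]
  Insert 3 (step 3): P = [1, 3] / [5];  Q = [1, 3] / [2]
  Insert 6 (step 4): P = [1, 3, 6] / [5];  Q = [1, 3, 4] / [2]
  Insert 7 (step 5): P = [1, 3, 6, 7] / [5];  Q = [1, 3, 4, 5] / [2]
  Insert 4 (step 6): P = [1, 3, 4, 7] / [5, 6];  Q = [1, 3, 4, 5] / [2, 6]
  Insert 8 (step 7): P = [1, 3, 4, 7, 8] / [5, 6];  Q = [1, 3, 4, 5, 7] / [2, 6]
  Insert 2 (step 8): P = [1, 2, 4, 7, 8] / [3, 6] / [5];  Q = [1, 3, 4, 5, 7] / [2, 6] / [8]
Final shape: (5, 2, 1).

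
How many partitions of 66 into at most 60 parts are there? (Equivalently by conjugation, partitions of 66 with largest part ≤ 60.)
p(66, parts ≤ 60) = 2323501

Use the recurrence p(n, m) = p(n, m−1) + p(n−m, m): either the largest part is < m (count p(n, m−1)) or the largest part is exactly m (remove one copy of m, count p(n−m, m)). With p(0, ·) = 1 this gives p(66, parts ≤ 60) = 2323501. (By conjugating Young diagrams, this also counts partitions of 66 into at most 60 parts.)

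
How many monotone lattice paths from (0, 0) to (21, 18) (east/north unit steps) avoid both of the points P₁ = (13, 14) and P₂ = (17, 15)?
Number of paths = 36140192790

Inclusion–exclusion. Total paths: C(39, 21) = 62359143990. Through P₁: C(27, 13)·C(12, 8) = 9928858500. Through P₂: C(32, 17)·C(7, 4) = 19800295200. Since P₁ is strictly southwest of P₂, a monotone path through both must visit P₁ then P₂; paths through both = C(27, 13)·C(5, 4)·C(7, 4) = 3510202500. Avoid both = 62359143990 − 9928858500 − 19800295200 + 3510202500 = 36140192790.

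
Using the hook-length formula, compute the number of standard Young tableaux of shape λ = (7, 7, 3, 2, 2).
# SYT of shape (7, 7, 3, 2, 2) = 177768864

Hook-length formula: f^λ = n! / Π hook(c), product over all cells c of the Young diagram. For λ = (7, 7, 3, 2, 2), n = 21 boxes. Hook lengths by row (left-to-right, top-to-bottom): [11, 10, 7, 5, 4, 3, 2]; [10, 9, 6, 4, 3, 2, 1]; [5, 4, 1]; [3, 2]; [2, 1]. Product of hooks = 287400960000. So f^λ = 21! / 287400960000 = 51090942171709440000 / 287400960000 = 177768864.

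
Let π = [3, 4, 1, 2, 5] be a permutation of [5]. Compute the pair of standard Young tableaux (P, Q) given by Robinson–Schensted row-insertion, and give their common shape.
P = [1, 2, 5] / [3, 4];  Q = [1, 2, 5] / [3, 4];  common shape = (3, 2)

Row-insert the values π_1, π_2, … into P one at a time, bumping the leftmost entry strictly greater than the inserted value down to the next row. The recording tableau Q records, in position (i, j), the step at which that cell was added to P.
  Insert 3 (step 1): P = [3];  Q = [1]
  Insert 4 (step 2): P = [3, 4];  Q = [1, 2]
  Insert 1 (step 3): P = [1, 4] / [3];  Q = [1, 2] / [3]
  Insert 2 (step 4): P = [1, 2] / [3, 4];  Q = [1, 2] / [3, 4]
  Insert 5 (step 5): P = [1, 2, 5] / [3, 4];  Q = [1, 2, 5] / [3, 4]
Final shape: (3, 2).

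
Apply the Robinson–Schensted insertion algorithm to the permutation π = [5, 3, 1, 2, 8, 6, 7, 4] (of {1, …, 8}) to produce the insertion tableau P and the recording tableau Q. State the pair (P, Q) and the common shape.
P = [1, 2, 4, 7] / [3, 6] / [5, 8];  Q = [1, 4, 5, 7] / [2, 6] / [3, 8];  common shape = (4, 2, 2)

Row-insert the values π_1, π_2, … into P one at a time, bumping the leftmost entry strictly greater than the inserted value down to the next row. The recording tableau Q records, in position (i, j), the step at which that cell was added to P.
  Insert 5 (step 1): P = [5];  Q = [1]
  Insert 3 (step 2): P = [3] / [5];  Q = [1] / [2]
  Insert 1 (step 3): P = [1] / [3] / [5];  Q = [1] / [2] / [3]
  Insert 2 (step 4): P = [1, 2] / [3] / [5];  Q = [1, 4] / [2] / [3]
  Insert 8 (step 5): P = [1, 2, 8] / [3] / [5];  Q = [1, 4, 5] / [2] / [3]
  Insert 6 (step 6): P = [1, 2, 6] / [3, 8] / [5];  Q = [1, 4, 5] / [2, 6] / [3]
  Insert 7 (step 7): P = [1, 2, 6, 7] / [3, 8] / [5];  Q = [1, 4, 5, 7] / [2, 6] / [3]
  Insert 4 (step 8): P = [1, 2, 4, 7] / [3, 6] / [5, 8];  Q = [1, 4, 5, 7] / [2, 6] / [3, 8]
Final shape: (4, 2, 2).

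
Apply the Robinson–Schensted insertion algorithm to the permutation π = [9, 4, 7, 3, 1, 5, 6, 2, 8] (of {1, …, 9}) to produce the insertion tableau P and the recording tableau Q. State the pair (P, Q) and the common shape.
P = [1, 2, 6, 8] / [3, 5] / [4, 7] / [9];  Q = [1, 3, 7, 9] / [2, 6] / [4, 8] / [5];  common shape = (4, 2, 2, 1)

Row-insert the values π_1, π_2, … into P one at a time, bumping the leftmost entry strictly greater than the inserted value down to the next row. The recording tableau Q records, in position (i, j), the step at which that cell was added to P.
  Insert 9 (step 1): P = [9];  Q = [1]
  Insert 4 (step 2): P = [4] / [9];  Q = [1] / [2]
  Insert 7 (step 3): P = [4, 7] / [9];  Q = [1, 3] / [2]
  Insert 3 (step 4): P = [3, 7] / [4] / [9];  Q = [1, 3] / [2] / [4]
  Insert 1 (step 5): P = [1, 7] / [3] / [4] / [9];  Q = [1, 3] / [2] / [4] / [5]
  Insert 5 (step 6): P = [1, 5] / [3, 7] / [4] / [9];  Q = [1, 3] / [2, 6] / [4] / [5]
  Insert 6 (step 7): P = [1, 5, 6] / [3, 7] / [4] / [9];  Q = [1, 3, 7] / [2, 6] / [4] / [5]
  Insert 2 (step 8): P = [1, 2, 6] / [3, 5] / [4, 7] / [9];  Q = [1, 3, 7] / [2, 6] / [4, 8] / [5]
  Insert 8 (step 9): P = [1, 2, 6, 8] / [3, 5] / [4, 7] / [9];  Q = [1, 3, 7, 9] / [2, 6] / [4, 8] / [5]
Final shape: (4, 2, 2, 1).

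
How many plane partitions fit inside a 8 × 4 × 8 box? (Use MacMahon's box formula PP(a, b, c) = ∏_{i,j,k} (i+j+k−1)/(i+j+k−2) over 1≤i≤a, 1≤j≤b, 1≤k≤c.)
PP(8, 4, 8) = 15484613937936

Evaluate the triple product over i = 1..8, j = 1..4, k = 1..8. The factors are (2/1) · (3/2) · (4/3) · (5/4) · (6/5) · (7/6) · (8/7) · (9/8) · … (256 factors total). The numerators and denominators telescope so the product is an integer; carrying out the multiplication exactly gives PP(8, 4, 8) = 15484613937936.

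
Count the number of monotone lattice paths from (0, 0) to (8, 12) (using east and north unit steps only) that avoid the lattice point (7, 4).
Number of paths = 123000

Total paths from (0, 0) to (8, 12): C(20, 8) = 125970. Paths through (7, 4): (paths (0, 0) → (7, 4)) × (paths (7, 4) → (8, 12)) = C(11, 7) · C(9, 1) = 330 · 9 = 2970. Avoidance count = 125970 − 2970 = 123000.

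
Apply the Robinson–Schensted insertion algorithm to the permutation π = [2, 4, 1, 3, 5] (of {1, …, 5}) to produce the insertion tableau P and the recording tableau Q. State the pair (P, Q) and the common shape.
P = [1, 3, 5] / [2, 4];  Q = [1, 2, 5] / [3, 4];  common shape = (3, 2)

Row-insert the values π_1, π_2, … into P one at a time, bumping the leftmost entry strictly greater than the inserted value down to the next row. The recording tableau Q records, in position (i, j), the step at which that cell was added to P.
  Insert 2 (step 1): P = [2];  Q = [1]
  Insert 4 (step 2): P = [2, 4];  Q = [1, 2]
  Insert 1 (step 3): P = [1, 4] / [2];  Q = [1, 2] / [3]
  Insert 3 (step 4): P = [1, 3] / [2, 4];  Q = [1, 2] / [3, 4]
  Insert 5 (step 5): P = [1, 3, 5] / [2, 4];  Q = [1, 2, 5] / [3, 4]
Final shape: (3, 2).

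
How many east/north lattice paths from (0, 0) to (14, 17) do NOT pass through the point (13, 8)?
Number of paths = 263147625

Total paths from (0, 0) to (14, 17): C(31, 14) = 265182525. Paths through (13, 8): (paths (0, 0) → (13, 8)) × (paths (13, 8) → (14, 17)) = C(21, 13) · C(10, 1) = 203490 · 10 = 2034900. Avoidance count = 265182525 − 2034900 = 263147625.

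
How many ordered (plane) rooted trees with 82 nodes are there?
C_81 = 4462290049988320482463241297506133183499654740

These ordered rooted trees are counted by the Catalan number C_n = (1/(n + 1)) · C(2n, n). For n = 81: C_81 = (1/82) · C(162, 81) = 365907784099042279561985786395502921046971688680/82 = 4462290049988320482463241297506133183499654740.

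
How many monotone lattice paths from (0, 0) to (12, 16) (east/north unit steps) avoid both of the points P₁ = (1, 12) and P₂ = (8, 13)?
Number of paths = 23285500

Inclusion–exclusion. Total paths: C(28, 12) = 30421755. Through P₁: C(13, 1)·C(15, 11) = 17745. Through P₂: C(21, 8)·C(7, 4) = 7122150. Since P₁ is strictly southwest of P₂, a monotone path through both must visit P₁ then P₂; paths through both = C(13, 1)·C(8, 7)·C(7, 4) = 3640. Avoid both = 30421755 − 17745 − 7122150 + 3640 = 23285500.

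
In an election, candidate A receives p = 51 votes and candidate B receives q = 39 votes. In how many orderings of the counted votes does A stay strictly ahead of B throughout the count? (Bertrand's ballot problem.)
Strict-lead orderings = 6261010054585384857444576

Total orderings of the 90 votes with 51 for A: C(90, 51) = 46957575409390386430834320. By the Bertrand ballot formula (Cycle Lemma / reflection principle), the number of orderings in which A is strictly ahead of B throughout is (p − q)/(p + q) · C(p + q, p) = (51 − 39)/(51 + 39) · 46957575409390386430834320 = 6261010054585384857444576.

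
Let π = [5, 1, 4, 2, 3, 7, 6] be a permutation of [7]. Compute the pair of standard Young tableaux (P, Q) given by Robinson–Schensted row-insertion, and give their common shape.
P = [1, 2, 3, 6] / [4, 7] / [5];  Q = [1, 3, 5, 6] / [2, 7] / [4];  common shape = (4, 2, 1)

Row-insert the values π_1, π_2, … into P one at a time, bumping the leftmost entry strictly greater than the inserted value down to the next row. The recording tableau Q records, in position (i, j), the step at which that cell was added to P.
  Insert 5 (step 1): P = [5];  Q = [1]
  Insert 1 (step 2): P = [1] / [5];  Q = [1] / [2]
  Insert 4 (step 3): P = [1, 4] / [5];  Q = [1, 3] / [2]
  Insert 2 (step 4): P = [1, 2] / [4] / [5];  Q = [1, 3] / [2] / [4]
  Insert 3 (step 5): P = [1, 2, 3] / [4] / [5];  Q = [1, 3, 5] / [2] / [4]
  Insert 7 (step 6): P = [1, 2, 3, 7] / [4] / [5];  Q = [1, 3, 5, 6] / [2] / [4]
  Insert 6 (step 7): P = [1, 2, 3, 6] / [4, 7] / [5];  Q = [1, 3, 5, 6] / [2, 7] / [4]
Final shape: (4, 2, 1).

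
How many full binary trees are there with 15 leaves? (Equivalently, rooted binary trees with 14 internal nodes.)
C_14 = 2674440

These full binary trees are counted by the Catalan number C_n = (1/(n + 1)) · C(2n, n). For n = 14: C_14 = (1/15) · C(28, 14) = 40116600/15 = 2674440.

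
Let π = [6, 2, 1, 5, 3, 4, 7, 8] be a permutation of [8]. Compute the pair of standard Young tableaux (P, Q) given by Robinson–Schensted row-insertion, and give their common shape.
P = [1, 3, 4, 7, 8] / [2, 5] / [6];  Q = [1, 4, 6, 7, 8] / [2, 5] / [3];  common shape = (5, 2, 1)

Row-insert the values π_1, π_2, … into P one at a time, bumping the leftmost entry strictly greater than the inserted value down to the next row. The recording tableau Q records, in position (i, j), the step at which that cell was added to P.
  Insert 6 (step 1): P = [6];  Q = [1]
  Insert 2 (step 2): P = [2] / [6];  Q = [1] / [2]
  Insert 1 (step 3): P = [1] / [2] / [6];  Q = [1] / [2] / [3]
  Insert 5 (step 4): P = [1, 5] / [2] / [6];  Q = [1, 4] / [2] / [3]
  Insert 3 (step 5): P = [1, 3] / [2, 5] / [6];  Q = [1, 4] / [2, 5] / [3]
  Insert 4 (step 6): P = [1, 3, 4] / [2, 5] / [6];  Q = [1, 4, 6] / [2, 5] / [3]
  Insert 7 (step 7): P = [1, 3, 4, 7] / [2, 5] / [6];  Q = [1, 4, 6, 7] / [2, 5] / [3]
  Insert 8 (step 8): P = [1, 3, 4, 7, 8] / [2, 5] / [6];  Q = [1, 4, 6, 7, 8] / [2, 5] / [3]
Final shape: (5, 2, 1).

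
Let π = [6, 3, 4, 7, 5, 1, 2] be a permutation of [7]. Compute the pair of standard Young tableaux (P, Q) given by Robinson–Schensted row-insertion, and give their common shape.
P = [1, 2, 5] / [3, 4] / [6, 7];  Q = [1, 3, 4] / [2, 5] / [6, 7];  common shape = (3, 2, 2)

Row-insert the values π_1, π_2, … into P one at a time, bumping the leftmost entry strictly greater than the inserted value down to the next row. The recording tableau Q records, in position (i, j), the step at which that cell was added to P.
  Insert 6 (step 1): P = [6];  Q = [1]
  Insert 3 (step 2): P = [3] / [6];  Q = [1] / [2]
  Insert 4 (step 3): P = [3, 4] / [6];  Q = [1, 3] / [2]
  Insert 7 (step 4): P = [3, 4, 7] / [6];  Q = [1, 3, 4] / [2]
  Insert 5 (step 5): P = [3, 4, 5] / [6, 7];  Q = [1, 3, 4] / [2, 5]
  Insert 1 (step 6): P = [1, 4, 5] / [3, 7] / [6];  Q = [1, 3, 4] / [2, 5] / [6]
  Insert 2 (step 7): P = [1, 2, 5] / [3, 4] / [6, 7];  Q = [1, 3, 4] / [2, 5] / [6, 7]
Final shape: (3, 2, 2).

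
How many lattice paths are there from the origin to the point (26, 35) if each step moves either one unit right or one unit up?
Number of paths = 121801604478231762

A monotone lattice path from (0, 0) to (26, 35) consists of 26 east steps and 35 north steps in some order, so it is determined by which 26 of the 61 steps are east. The count is C(61, 26) = 121801604478231762.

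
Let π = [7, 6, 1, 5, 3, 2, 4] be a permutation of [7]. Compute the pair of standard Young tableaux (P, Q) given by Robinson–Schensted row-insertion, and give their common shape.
P = [1, 2, 4] / [3] / [5] / [6] / [7];  Q = [1, 4, 7] / [2] / [3] / [5] / [6];  common shape = (3, 1, 1, 1, 1)

Row-insert the values π_1, π_2, … into P one at a time, bumping the leftmost entry strictly greater than the inserted value down to the next row. The recording tableau Q records, in position (i, j), the step at which that cell was added to P.
  Insert 7 (step 1): P = [7];  Q = [1]
  Insert 6 (step 2): P = [6] / [7];  Q = [1] / [2]
  Insert 1 (step 3): P = [1] / [6] / [7];  Q = [1] / [2] / [3]
  Insert 5 (step 4): P = [1, 5] / [6] / [7];  Q = [1, 4] / [2] / [3]
  Insert 3 (step 5): P = [1, 3] / [5] / [6] / [7];  Q = [1, 4] / [2] / [3] / [5]
  Insert 2 (step 6): P = [1, 2] / [3] / [5] / [6] / [7];  Q = [1, 4] / [2] / [3] / [5] / [6]
  Insert 4 (step 7): P = [1, 2, 4] / [3] / [5] / [6] / [7];  Q = [1, 4, 7] / [2] / [3] / [5] / [6]
Final shape: (3, 1, 1, 1, 1).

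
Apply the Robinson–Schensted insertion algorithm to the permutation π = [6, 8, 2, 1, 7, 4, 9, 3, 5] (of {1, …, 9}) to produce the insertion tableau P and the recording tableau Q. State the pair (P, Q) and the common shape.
P = [1, 3, 5] / [2, 4, 9] / [6, 7] / [8];  Q = [1, 2, 7] / [3, 5, 9] / [4, 6] / [8];  common shape = (3, 3, 2, 1)

Row-insert the values π_1, π_2, … into P one at a time, bumping the leftmost entry strictly greater than the inserted value down to the next row. The recording tableau Q records, in position (i, j), the step at which that cell was added to P.
  Insert 6 (step 1): P = [6];  Q = [1]
  Insert 8 (step 2): P = [6, 8];  Q = [1, 2]
  Insert 2 (step 3): P = [2, 8] / [6];  Q = [1, 2] / [3]
  Insert 1 (step 4): P = [1, 8] / [2] / [6];  Q = [1, 2] / [3] / [4]
  Insert 7 (step 5): P = [1, 7] / [2, 8] / [6];  Q = [1, 2] / [3, 5] / [4]
  Insert 4 (step 6): P = [1, 4] / [2, 7] / [6, 8];  Q = [1, 2] / [3, 5] / [4, 6]
  Insert 9 (step 7): P = [1, 4, 9] / [2, 7] / [6, 8];  Q = [1, 2, 7] / [3, 5] / [4, 6]
  Insert 3 (step 8): P = [1, 3, 9] / [2, 4] / [6, 7] / [8];  Q = [1, 2, 7] / [3, 5] / [4, 6] / [8]
  Insert 5 (step 9): P = [1, 3, 5] / [2, 4, 9] / [6, 7] / [8];  Q = [1, 2, 7] / [3, 5, 9] / [4, 6] / [8]
Final shape: (3, 3, 2, 1).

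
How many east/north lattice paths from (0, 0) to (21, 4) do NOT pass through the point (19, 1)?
Number of paths = 12450

Total paths from (0, 0) to (21, 4): C(25, 21) = 12650. Paths through (19, 1): (paths (0, 0) → (19, 1)) × (paths (19, 1) → (21, 4)) = C(20, 19) · C(5, 2) = 20 · 10 = 200. Avoidance count = 12650 − 200 = 12450.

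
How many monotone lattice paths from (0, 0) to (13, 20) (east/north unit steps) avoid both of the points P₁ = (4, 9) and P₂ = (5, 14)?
Number of paths = 431039026

Inclusion–exclusion. Total paths: C(33, 13) = 573166440. Through P₁: C(13, 4)·C(20, 9) = 120091400. Through P₂: C(19, 5)·C(14, 8) = 34918884. Since P₁ is strictly southwest of P₂, a monotone path through both must visit P₁ then P₂; paths through both = C(13, 4)·C(6, 1)·C(14, 8) = 12882870. Avoid both = 573166440 − 120091400 − 34918884 + 12882870 = 431039026.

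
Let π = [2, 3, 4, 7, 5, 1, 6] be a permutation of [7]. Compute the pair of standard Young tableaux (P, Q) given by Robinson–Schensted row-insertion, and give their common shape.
P = [1, 3, 4, 5, 6] / [2] / [7];  Q = [1, 2, 3, 4, 7] / [5] / [6];  common shape = (5, 1, 1)

Row-insert the values π_1, π_2, … into P one at a time, bumping the leftmost entry strictly greater than the inserted value down to the next row. The recording tableau Q records, in position (i, j), the step at which that cell was added to P.
  Insert 2 (step 1): P = [2];  Q = [1]
  Insert 3 (step 2): P = [2, 3];  Q = [1, 2]
  Insert 4 (step 3): P = [2, 3, 4];  Q = [1, 2, 3]
  Insert 7 (step 4): P = [2, 3, 4, 7];  Q = [1, 2, 3, 4]
  Insert 5 (step 5): P = [2, 3, 4, 5] / [7];  Q = [1, 2, 3, 4] / [5]
  Insert 1 (step 6): P = [1, 3, 4, 5] / [2] / [7];  Q = [1, 2, 3, 4] / [5] / [6]
  Insert 6 (step 7): P = [1, 3, 4, 5, 6] / [2] / [7];  Q = [1, 2, 3, 4, 7] / [5] / [6]
Final shape: (5, 1, 1).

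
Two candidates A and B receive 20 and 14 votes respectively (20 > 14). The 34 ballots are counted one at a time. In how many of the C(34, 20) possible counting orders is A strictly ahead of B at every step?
Strict-lead orderings = 245642760

Total orderings of the 34 votes with 20 for A: C(34, 20) = 1391975640. By the Bertrand ballot formula (Cycle Lemma / reflection principle), the number of orderings in which A is strictly ahead of B throughout is (p − q)/(p + q) · C(p + q, p) = (20 − 14)/(20 + 14) · 1391975640 = 245642760.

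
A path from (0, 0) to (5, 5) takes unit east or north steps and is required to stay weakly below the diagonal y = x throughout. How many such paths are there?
Number of paths = 42

By the reflection principle (André's argument), the number of monotone paths to (5, 5) with n ≤ m that never go above y = x is C(10, 5) − C(10, 6) = 252 − 210 = 42.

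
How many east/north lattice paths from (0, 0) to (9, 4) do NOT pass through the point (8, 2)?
Number of paths = 580

Total paths from (0, 0) to (9, 4): C(13, 9) = 715. Paths through (8, 2): (paths (0, 0) → (8, 2)) × (paths (8, 2) → (9, 4)) = C(10, 8) · C(3, 1) = 45 · 3 = 135. Avoidance count = 715 − 135 = 580.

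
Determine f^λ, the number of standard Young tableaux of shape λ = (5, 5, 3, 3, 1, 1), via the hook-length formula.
# SYT of shape (5, 5, 3, 3, 1, 1) = 6534528

Hook-length formula: f^λ = n! / Π hook(c), product over all cells c of the Young diagram. For λ = (5, 5, 3, 3, 1, 1), n = 18 boxes. Hook lengths by row (left-to-right, top-to-bottom): [10, 7, 6, 3, 2]; [9, 6, 5, 2, 1]; [6, 3, 2]; [5, 2, 1]; [2]; [1]. Product of hooks = 979776000. So f^λ = 18! / 979776000 = 6402373705728000 / 979776000 = 6534528.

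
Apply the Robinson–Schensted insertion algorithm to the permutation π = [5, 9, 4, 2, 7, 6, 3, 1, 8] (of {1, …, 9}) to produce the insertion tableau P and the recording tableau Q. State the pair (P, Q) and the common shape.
P = [1, 3, 8] / [2, 6] / [4, 7] / [5] / [9];  Q = [1, 2, 9] / [3, 5] / [4, 6] / [7] / [8];  common shape = (3, 2, 2, 1, 1)

Row-insert the values π_1, π_2, … into P one at a time, bumping the leftmost entry strictly greater than the inserted value down to the next row. The recording tableau Q records, in position (i, j), the step at which that cell was added to P.
  Insert 5 (step 1): P = [5];  Q = [1]
  Insert 9 (step 2): P = [5, 9];  Q = [1, 2]
  Insert 4 (step 3): P = [4, 9] / [5];  Q = [1, 2] / [3]
  Insert 2 (step 4): P = [2, 9] / [4] / [5];  Q = [1, 2] / [3] / [4]
  Insert 7 (step 5): P = [2, 7] / [4, 9] / [5];  Q = [1, 2] / [3, 5] / [4]
  Insert 6 (step 6): P = [2, 6] / [4, 7] / [5, 9];  Q = [1, 2] / [3, 5] / [4, 6]
  Insert 3 (step 7): P = [2, 3] / [4, 6] / [5, 7] / [9];  Q = [1, 2] / [3, 5] / [4, 6] / [7]
  Insert 1 (step 8): P = [1, 3] / [2, 6] / [4, 7] / [5] / [9];  Q = [1, 2] / [3, 5] / [4, 6] / [7] / [8]
  Insert 8 (step 9): P = [1, 3, 8] / [2, 6] / [4, 7] / [5] / [9];  Q = [1, 2, 9] / [3, 5] / [4, 6] / [7] / [8]
Final shape: (3, 2, 2, 1, 1).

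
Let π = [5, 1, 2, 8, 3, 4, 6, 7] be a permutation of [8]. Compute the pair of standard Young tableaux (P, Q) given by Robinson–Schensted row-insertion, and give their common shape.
P = [1, 2, 3, 4, 6, 7] / [5, 8];  Q = [1, 3, 4, 6, 7, 8] / [2, 5];  common shape = (6, 2)

Row-insert the values π_1, π_2, … into P one at a time, bumping the leftmost entry strictly greater than the inserted value down to the next row. The recording tableau Q records, in position (i, j), the step at which that cell was added to P.
  Insert 5 (step 1): P = [5];  Q = [1]
  Insert 1 (step 2): P = [1] / [5];  Q = [1] / [2]
  Insert 2 (step 3): P = [1, 2] / [5];  Q = [1, 3] / [2]
  Insert 8 (step 4): P = [1, 2, 8] / [5];  Q = [1, 3, 4] / [2]
  Insert 3 (step 5): P = [1, 2, 3] / [5, 8];  Q = [1, 3, 4] / [2, 5]
  Insert 4 (step 6): P = [1, 2, 3, 4] / [5, 8];  Q = [1, 3, 4, 6] / [2, 5]
  Insert 6 (step 7): P = [1, 2, 3, 4, 6] / [5, 8];  Q = [1, 3, 4, 6, 7] / [2, 5]
  Insert 7 (step 8): P = [1, 2, 3, 4, 6, 7] / [5, 8];  Q = [1, 3, 4, 6, 7, 8] / [2, 5]
Final shape: (6, 2).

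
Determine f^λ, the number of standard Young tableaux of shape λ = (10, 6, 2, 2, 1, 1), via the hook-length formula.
# SYT of shape (10, 6, 2, 2, 1, 1) = 640179540

Hook-length formula: f^λ = n! / Π hook(c), product over all cells c of the Young diagram. For λ = (10, 6, 2, 2, 1, 1), n = 22 boxes. Hook lengths by row (left-to-right, top-to-bottom): [15, 12, 9, 8, 7, 6, 4, 3, 2, 1]; [10, 7, 4, 3, 2, 1]; [5, 2]; [4, 1]; [2]; [1]. Product of hooks = 1755758592000. So f^λ = 22! / 1755758592000 = 1124000727777607680000 / 1755758592000 = 640179540.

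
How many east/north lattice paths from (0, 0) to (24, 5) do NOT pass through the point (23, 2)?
Number of paths = 117555

Total paths from (0, 0) to (24, 5): C(29, 24) = 118755. Paths through (23, 2): (paths (0, 0) → (23, 2)) × (paths (23, 2) → (24, 5)) = C(25, 23) · C(4, 1) = 300 · 4 = 1200. Avoidance count = 118755 − 1200 = 117555.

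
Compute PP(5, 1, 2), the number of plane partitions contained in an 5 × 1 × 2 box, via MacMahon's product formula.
PP(5, 1, 2) = 21

Evaluate the triple product over i = 1..5, j = 1..1, k = 1..2. The factors are (2/1) · (3/2) · (3/2) · (4/3) · (4/3) · (5/4) · (5/4) · (6/5) · … (10 factors total). The numerators and denominators telescope so the product is an integer; carrying out the multiplication exactly gives PP(5, 1, 2) = 21.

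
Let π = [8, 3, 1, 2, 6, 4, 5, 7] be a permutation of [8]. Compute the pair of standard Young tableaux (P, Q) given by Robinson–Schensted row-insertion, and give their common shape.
P = [1, 2, 4, 5, 7] / [3, 6] / [8];  Q = [1, 4, 5, 7, 8] / [2, 6] / [3];  common shape = (5, 2, 1)

Row-insert the values π_1, π_2, … into P one at a time, bumping the leftmost entry strictly greater than the inserted value down to the next row. The recording tableau Q records, in position (i, j), the step at which that cell was added to P.
  Insert 8 (step 1): P = [8];  Q = [1]
  Insert 3 (step 2): P = [3] / [8];  Q = [1] / [2]
  Insert 1 (step 3): P = [1] / [3] / [8];  Q = [1] / [2] / [3]
  Insert 2 (step 4): P = [1, 2] / [3] / [8];  Q = [1, 4] / [2] / [3]
  Insert 6 (step 5): P = [1, 2, 6] / [3] / [8];  Q = [1, 4, 5] / [2] / [3]
  Insert 4 (step 6): P = [1, 2, 4] / [3, 6] / [8];  Q = [1, 4, 5] / [2, 6] / [3]
  Insert 5 (step 7): P = [1, 2, 4, 5] / [3, 6] / [8];  Q = [1, 4, 5, 7] / [2, 6] / [3]
  Insert 7 (step 8): P = [1, 2, 4, 5, 7] / [3, 6] / [8];  Q = [1, 4, 5, 7, 8] / [2, 6] / [3]
Final shape: (5, 2, 1).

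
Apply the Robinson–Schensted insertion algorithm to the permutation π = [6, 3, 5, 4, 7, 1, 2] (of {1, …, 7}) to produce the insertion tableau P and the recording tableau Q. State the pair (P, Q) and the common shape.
P = [1, 2, 7] / [3, 4] / [5] / [6];  Q = [1, 3, 5] / [2, 7] / [4] / [6];  common shape = (3, 2, 1, 1)

Row-insert the values π_1, π_2, … into P one at a time, bumping the leftmost entry strictly greater than the inserted value down to the next row. The recording tableau Q records, in position (i, j), the step at which that cell was added to P.
  Insert 6 (step 1): P = [6];  Q = [1]
  Insert 3 (step 2): P = [3] / [6];  Q = [1] / [2]
  Insert 5 (step 3): P = [3, 5] / [6];  Q = [1, 3] / [2]
  Insert 4 (step 4): P = [3, 4] / [5] / [6];  Q = [1, 3] / [2] / [4]
  Insert 7 (step 5): P = [3, 4, 7] / [5] / [6];  Q = [1, 3, 5] / [2] / [4]
  Insert 1 (step 6): P = [1, 4, 7] / [3] / [5] / [6];  Q = [1, 3, 5] / [2] / [4] / [6]
  Insert 2 (step 7): P = [1, 2, 7] / [3, 4] / [5] / [6];  Q = [1, 3, 5] / [2, 7] / [4] / [6]
Final shape: (3, 2, 1, 1).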